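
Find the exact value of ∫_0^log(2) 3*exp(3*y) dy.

Let u = exp(y), so du = exp(y) dy. When y = 0, u = 1; when y = log(2), u = 2.
The integral becomes 3·∫ u**2 du from 1 to 2, with antiderivative u**3.
Back in y: F(y) = exp(3*y).
Then F(log(2)) - F(0) = (8) - (1) = 7.

7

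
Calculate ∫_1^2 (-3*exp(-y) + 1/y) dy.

An antiderivative is F(y) = log(y) + 3*exp(-y).
Then F(2) - F(1) = (3*exp(-2) + log(2)) - (3*exp(-1)) = -3*exp(-1) + 3*exp(-2) + log(2).

-3*exp(-1) + 3*exp(-2) + log(2)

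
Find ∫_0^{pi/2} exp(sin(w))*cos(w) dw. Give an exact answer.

Let u = sin(w), so du = cos(w) dw. When w = 0, u = 0; when w = pi/2, u = 1.
The integral becomes ∫ exp(u) du from 0 to 1, with antiderivative exp(u).
Back in w: F(w) = exp(sin(w)).
Then F(pi/2) - F(0) = (E) - (1) = -1 + E.

-1 + E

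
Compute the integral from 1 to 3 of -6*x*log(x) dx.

Integrate by parts once (u = ln x, dv = -6*x dx).
An antiderivative is F(x) = -3*x**2*(2*log(x) - 1)/2.
Then F(3) - F(1) = (27/2 - 27*log(3)) - (3/2) = 12 - 27*log(3).

12 - 27*log(3)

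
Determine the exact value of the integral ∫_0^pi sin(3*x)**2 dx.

pi/2

Use the identity sin^2(3*x) = (1 - cos(6*x))/2.
An antiderivative is F(x) = x/2 - sin(6*x)/12.
Then F(pi) - F(0) = (pi/2) - (0) = pi/2.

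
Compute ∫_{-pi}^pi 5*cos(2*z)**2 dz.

5*pi

Use the identity cos^2(2*z) = (1 + cos(4*z))/2.
An antiderivative is F(z) = 5*z/2 + 5*sin(4*z)/8.
Then F(pi) - F(-pi) = (5*pi/2) - (-5*pi/2) = 5*pi.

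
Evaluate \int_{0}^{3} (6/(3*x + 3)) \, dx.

log(16)

Let u = 3*x + 3, so du = 3 dx. When x = 0, u = 3; when x = 3, u = 12.
The integral becomes 2·∫ 1/u du from 3 to 12, with antiderivative 2*log(u).
Back in x: F(x) = 2*log(3*x + 3).
Then F(3) - F(0) = (2*log(3) + 4*log(2)) - (log(9)) = log(16).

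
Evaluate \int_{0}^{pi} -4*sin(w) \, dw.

-8

An antiderivative is F(w) = 4*cos(w).
Then F(pi) - F(0) = (-4) - (4) = -8.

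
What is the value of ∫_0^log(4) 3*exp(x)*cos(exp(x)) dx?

Let u = exp(x), so du = exp(x) dx. When x = 0, u = 1; when x = log(4), u = 4.
The integral becomes 3·∫ cos(u) du from 1 to 4, with antiderivative 3*sin(u).
Back in x: F(x) = 3*sin(exp(x)).
Then F(log(4)) - F(0) = (3*sin(4)) - (3*sin(1)) = -3*sin(1) + 3*sin(4).

-3*sin(1) + 3*sin(4)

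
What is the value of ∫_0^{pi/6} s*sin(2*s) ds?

Integrate by parts once (u = s, dv = sin(2*s) ds).
An antiderivative is F(s) = -s*cos(2*s)/2 + sin(2*s)/4.
Then F(pi/6) - F(0) = (-pi/24 + sqrt(3)/8) - (0) = -pi/24 + sqrt(3)/8.

-pi/24 + sqrt(3)/8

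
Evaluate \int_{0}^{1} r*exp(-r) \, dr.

1 - 2*exp(-1)

Integrate by parts once (u = r, dv = exp(-r) dr).
An antiderivative is F(r) = (-r - 1)*exp(-r).
Then F(1) - F(0) = (-2*exp(-1)) - (-1) = 1 - 2*exp(-1).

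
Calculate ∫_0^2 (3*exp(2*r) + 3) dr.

9/2 + 3*exp(4)/2

An antiderivative is F(r) = 3*exp(2*r)/2 + 3*r.
Then F(2) - F(0) = (6 + 3*exp(4)/2) - (3/2) = 9/2 + 3*exp(4)/2.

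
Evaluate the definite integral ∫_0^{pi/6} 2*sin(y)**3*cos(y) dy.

Let u = sin(y), so du = cos(y) dy. When y = 0, u = 0; when y = pi/6, u = 1/2.
The integral becomes 2·∫ u**3 du from 0 to 1/2, with antiderivative u**4/2.
Back in y: F(y) = sin(y)**4/2.
Then F(pi/6) - F(0) = (1/32) - (0) = 1/32.

1/32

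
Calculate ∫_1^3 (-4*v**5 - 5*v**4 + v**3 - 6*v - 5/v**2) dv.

-2204/3

By the power rule, an antiderivative is F(v) = -2*v**6/3 - v**5 + v**4/4 - 3*v**2 + 5/v.
Then F(3) - F(1) = (-8809/12) - (7/12) = -2204/3.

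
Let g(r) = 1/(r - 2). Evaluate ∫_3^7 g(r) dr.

log(5)

An antiderivative is F(r) = log(r - 2).
Then F(7) - F(3) = (log(5)) - (0) = log(5).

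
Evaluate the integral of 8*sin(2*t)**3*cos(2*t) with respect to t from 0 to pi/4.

Let u = sin(2*t), so du = 2*cos(2*t) dt. When t = 0, u = 0; when t = pi/4, u = 1.
The integral becomes 4·∫ u**3 du from 0 to 1, with antiderivative u**4.
Back in t: F(t) = sin(2*t)**4.
Then F(pi/4) - F(0) = (1) - (0) = 1.

1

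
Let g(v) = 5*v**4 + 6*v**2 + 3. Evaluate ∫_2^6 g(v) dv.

8172

By the power rule, an antiderivative is F(v) = v**5 + 2*v**3 + 3*v.
Then F(6) - F(2) = (8226) - (54) = 8172.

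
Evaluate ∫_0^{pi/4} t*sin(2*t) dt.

1/4

Integrate by parts once (u = t, dv = sin(2*t) dt).
An antiderivative is F(t) = -t*cos(2*t)/2 + sin(2*t)/4.
Then F(pi/4) - F(0) = (1/4) - (0) = 1/4.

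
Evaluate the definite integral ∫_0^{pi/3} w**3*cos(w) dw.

Integrate by parts 3 times (u = w^3, dv = cos(w) dw).
An antiderivative is F(w) = w**3*sin(w) + 3*w**2*cos(w) - 6*w*sin(w) - 6*cos(w).
Then F(pi/3) - F(0) = (-sqrt(3)*pi - 3 + sqrt(3)*pi**3/54 + pi**2/6) - (-6) = -sqrt(3)*pi + sqrt(3)*pi**3/54 + pi**2/6 + 3.

-sqrt(3)*pi + sqrt(3)*pi**3/54 + pi**2/6 + 3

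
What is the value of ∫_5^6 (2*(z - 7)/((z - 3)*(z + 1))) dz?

Factor the denominator: z**2 - 2*z - 3 = (z + 1)(z - 3).
Partial fractions: 2*(z - 7)/((z - 3)*(z + 1)) = 4/(z + 1) - 2/(z - 3).
An antiderivative is F(z) = -2*log(z - 3) + 4*log(z + 1).
Then F(6) - F(5) = (-2*log(3) + 4*log(7)) - (2*log(2) + 4*log(3)) = -6*log(3) - 2*log(2) + 4*log(7).

-6*log(3) - 2*log(2) + 4*log(7)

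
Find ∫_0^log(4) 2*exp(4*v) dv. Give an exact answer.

Let u = exp(v), so du = exp(v) dv. When v = 0, u = 1; when v = log(4), u = 4.
The integral becomes 2·∫ u**3 du from 1 to 4, with antiderivative u**4/2.
Back in v: F(v) = exp(4*v)/2.
Then F(log(4)) - F(0) = (128) - (1/2) = 255/2.

255/2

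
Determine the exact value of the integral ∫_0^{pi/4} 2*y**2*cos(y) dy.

sqrt(2)*(-32 + pi**2 + 8*pi)/16

Integrate by parts twice (u = y^2, dv = 2*cos(y) dy).
An antiderivative is F(y) = 2*y**2*sin(y) + 4*y*cos(y) - 4*sin(y).
Then F(pi/4) - F(0) = (sqrt(2)*(-32 + pi**2 + 8*pi)/16) - (0) = sqrt(2)*(-32 + pi**2 + 8*pi)/16.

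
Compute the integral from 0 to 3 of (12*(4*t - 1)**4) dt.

483156/5

Let u = 4*t - 1, so du = 4 dt. When t = 0, u = -1; when t = 3, u = 11.
The integral becomes 3·∫ u**4 du from -1 to 11, with antiderivative 3*u**5/5.
Back in t: F(t) = 3*(4*t - 1)**5/5.
Then F(3) - F(0) = (483153/5) - (-3/5) = 483156/5.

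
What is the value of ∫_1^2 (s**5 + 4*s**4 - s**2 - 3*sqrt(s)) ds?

1049/30 - 4*sqrt(2)

By the power rule, an antiderivative is F(s) = s**6/6 + 4*s**5/5 - 2*s**(3/2) - s**3/3.
Then F(2) - F(1) = (168/5 - 4*sqrt(2)) - (-41/30) = 1049/30 - 4*sqrt(2).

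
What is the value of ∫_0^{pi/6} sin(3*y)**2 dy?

Use the identity sin^2(3*y) = (1 - cos(6*y))/2.
An antiderivative is F(y) = y/2 - sin(6*y)/12.
Then F(pi/6) - F(0) = (pi/12) - (0) = pi/12.

pi/12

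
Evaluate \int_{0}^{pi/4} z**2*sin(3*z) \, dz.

-2/27 - sqrt(2)/27 + sqrt(2)*pi/36 + sqrt(2)*pi**2/96

Integrate by parts twice (u = z^2, dv = sin(3*z) dz).
An antiderivative is F(z) = -z**2*cos(3*z)/3 + 2*z*sin(3*z)/9 + 2*cos(3*z)/27.
Then F(pi/4) - F(0) = (sqrt(2)*(-32 + 24*pi + 9*pi**2)/864) - (2/27) = -2/27 - sqrt(2)/27 + sqrt(2)*pi/36 + sqrt(2)*pi**2/96.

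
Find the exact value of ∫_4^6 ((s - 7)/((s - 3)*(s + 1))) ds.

log(49/75)

Factor the denominator: s**2 - 2*s - 3 = (s + 1)(s - 3).
Partial fractions: (s - 7)/((s - 3)*(s + 1)) = 2/(s + 1) - 1/(s - 3).
An antiderivative is F(s) = -log(s - 3) + 2*log(s + 1).
Then F(6) - F(4) = (log(49/3)) - (log(25)) = log(49/75).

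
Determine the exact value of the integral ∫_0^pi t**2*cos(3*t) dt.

Integrate by parts twice (u = t^2, dv = cos(3*t) dt).
An antiderivative is F(t) = t**2*sin(3*t)/3 + 2*t*cos(3*t)/9 - 2*sin(3*t)/27.
Then F(pi) - F(0) = (-2*pi/9) - (0) = -2*pi/9.

-2*pi/9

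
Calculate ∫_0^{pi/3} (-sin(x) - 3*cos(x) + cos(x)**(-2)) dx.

-sqrt(3)/2 - 1/2

An antiderivative is F(x) = -3*sin(x) + cos(x) + tan(x).
Then F(pi/3) - F(0) = (1/2 - sqrt(3)/2) - (1) = -sqrt(3)/2 - 1/2.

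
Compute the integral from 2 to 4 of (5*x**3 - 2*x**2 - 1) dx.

By the power rule, an antiderivative is F(x) = 5*x**4/4 - 2*x**3/3 - x.
Then F(4) - F(2) = (820/3) - (38/3) = 782/3.

782/3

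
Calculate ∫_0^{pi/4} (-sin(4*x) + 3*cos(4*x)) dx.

An antiderivative is F(x) = 3*sin(4*x)/4 + cos(4*x)/4.
Then F(pi/4) - F(0) = (-1/4) - (1/4) = -1/2.

-1/2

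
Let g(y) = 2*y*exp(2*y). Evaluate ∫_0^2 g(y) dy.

1/2 + 3*exp(4)/2

Integrate by parts once (u = y, dv = 2*exp(2*y) dy).
An antiderivative is F(y) = (2*y - 1)*exp(2*y)/2.
Then F(2) - F(0) = (3*exp(4)/2) - (-1/2) = 1/2 + 3*exp(4)/2.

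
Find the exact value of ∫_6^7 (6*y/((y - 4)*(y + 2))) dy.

Factor the denominator: y**2 - 2*y - 8 = (y + 2)(y - 4).
Partial fractions: 6*y/((y - 4)*(y + 2)) = 2/(y + 2) + 4/(y - 4).
An antiderivative is F(y) = 4*log(y - 4) + 2*log(y + 2).
Then F(7) - F(6) = (8*log(3)) - (10*log(2)) = -10*log(2) + 8*log(3).

-10*log(2) + 8*log(3)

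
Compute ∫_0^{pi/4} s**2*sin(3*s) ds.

-2/27 - sqrt(2)/27 + sqrt(2)*pi/36 + sqrt(2)*pi**2/96

Integrate by parts twice (u = s^2, dv = sin(3*s) ds).
An antiderivative is F(s) = -s**2*cos(3*s)/3 + 2*s*sin(3*s)/9 + 2*cos(3*s)/27.
Then F(pi/4) - F(0) = (sqrt(2)*(-32 + 24*pi + 9*pi**2)/864) - (2/27) = -2/27 - sqrt(2)/27 + sqrt(2)*pi/36 + sqrt(2)*pi**2/96.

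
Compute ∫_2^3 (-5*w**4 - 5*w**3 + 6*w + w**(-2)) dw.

-3325/12

By the power rule, an antiderivative is F(w) = -w**5 - 5*w**4/4 + 3*w**2 - 1/w.
Then F(3) - F(2) = (-3811/12) - (-81/2) = -3325/12.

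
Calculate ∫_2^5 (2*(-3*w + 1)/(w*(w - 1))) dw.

-6*log(2) - 2*log(5)

Factor the denominator: w**2 - w = w(w - 1).
Partial fractions: 2*(-3*w + 1)/(w*(w - 1)) = -2/w - 4/(w - 1).
An antiderivative is F(w) = -2*log(w) - 4*log(w - 1).
Then F(5) - F(2) = (-8*log(2) - 2*log(5)) - (-log(4)) = -6*log(2) - 2*log(5).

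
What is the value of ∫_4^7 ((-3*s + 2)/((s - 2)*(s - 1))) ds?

Factor the denominator: s**2 - 3*s + 2 = (s - 1)(s - 2).
Partial fractions: (-3*s + 2)/((s - 2)*(s - 1)) = 1/(s - 1) - 4/(s - 2).
An antiderivative is F(s) = -4*log(s - 2) + log(s - 1).
Then F(7) - F(4) = (-4*log(5) + log(2) + log(3)) - (log(3/16)) = -4*log(5) + 5*log(2).

-4*log(5) + 5*log(2)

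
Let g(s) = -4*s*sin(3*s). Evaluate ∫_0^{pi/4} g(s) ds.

sqrt(2)*(-3*pi - 4)/18

Integrate by parts once (u = s, dv = -4*sin(3*s) ds).
An antiderivative is F(s) = 4*s*cos(3*s)/3 - 4*sin(3*s)/9.
Then F(pi/4) - F(0) = (sqrt(2)*(-3*pi - 4)/18) - (0) = sqrt(2)*(-3*pi - 4)/18.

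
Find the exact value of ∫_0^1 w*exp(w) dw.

Integrate by parts once (u = w, dv = exp(w) dw).
An antiderivative is F(w) = (w - 1)*exp(w).
Then F(1) - F(0) = (0) - (-1) = 1.

1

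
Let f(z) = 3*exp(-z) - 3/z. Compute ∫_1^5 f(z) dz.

-3*log(5) - 3*exp(-5) + 3*exp(-1)

An antiderivative is F(z) = -3*log(z) - 3*exp(-z).
Then F(5) - F(1) = (-3*log(5) - 3*exp(-5)) - (-3*exp(-1)) = -3*log(5) - 3*exp(-5) + 3*exp(-1).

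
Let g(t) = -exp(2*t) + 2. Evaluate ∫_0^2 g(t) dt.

An antiderivative is F(t) = -exp(2*t)/2 + 2*t.
Then F(2) - F(0) = (4 - exp(4)/2) - (-1/2) = 9/2 - exp(4)/2.

9/2 - exp(4)/2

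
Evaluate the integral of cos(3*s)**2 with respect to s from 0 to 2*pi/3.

Use the identity cos^2(3*s) = (1 + cos(6*s))/2.
An antiderivative is F(s) = s/2 + sin(6*s)/12.
Then F(2*pi/3) - F(0) = (pi/3) - (0) = pi/3.

pi/3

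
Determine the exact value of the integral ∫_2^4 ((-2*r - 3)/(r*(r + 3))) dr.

log(5/14)

Factor the denominator: r**2 + 3*r = (r + 3)r.
Partial fractions: (-2*r - 3)/(r*(r + 3)) = -1/(r + 3) - 1/r.
An antiderivative is F(r) = -log(r) - log(r + 3).
Then F(4) - F(2) = (-log(28)) - (-log(10)) = log(5/14).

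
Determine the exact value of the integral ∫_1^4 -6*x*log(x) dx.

Integrate by parts once (u = ln x, dv = -6*x dx).
An antiderivative is F(x) = -3*x**2*(2*log(x) - 1)/2.
Then F(4) - F(1) = (24 - 96*log(2)) - (3/2) = 45/2 - 96*log(2).

45/2 - 96*log(2)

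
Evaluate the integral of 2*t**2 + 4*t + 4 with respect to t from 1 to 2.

By the power rule, an antiderivative is F(t) = 2*t**3/3 + 2*t**2 + 4*t.
Then F(2) - F(1) = (64/3) - (20/3) = 44/3.

44/3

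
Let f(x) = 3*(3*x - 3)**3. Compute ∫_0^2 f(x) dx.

0

Let u = 3*x - 3, so du = 3 dx. When x = 0, u = -3; when x = 2, u = 3.
The integral becomes ∫ u**3 du from -3 to 3, with antiderivative u**4/4.
Back in x: F(x) = (3*x - 3)**4/4.
Then F(2) - F(0) = (81/4) - (81/4) = 0.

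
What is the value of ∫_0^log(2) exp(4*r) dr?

Let u = exp(r), so du = exp(r) dr. When r = 0, u = 1; when r = log(2), u = 2.
The integral becomes ∫ u**3 du from 1 to 2, with antiderivative u**4/4.
Back in r: F(r) = exp(4*r)/4.
Then F(log(2)) - F(0) = (4) - (1/4) = 15/4.

15/4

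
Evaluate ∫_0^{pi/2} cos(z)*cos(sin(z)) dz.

Let u = sin(z), so du = cos(z) dz. When z = 0, u = 0; when z = pi/2, u = 1.
The integral becomes ∫ cos(u) du from 0 to 1, with antiderivative sin(u).
Back in z: F(z) = sin(sin(z)).
Then F(pi/2) - F(0) = (sin(1)) - (0) = sin(1).

sin(1)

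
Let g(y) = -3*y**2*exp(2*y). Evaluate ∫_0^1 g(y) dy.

Integrate by parts twice (u = y^2, dv = -3*exp(2*y) dy).
An antiderivative is F(y) = (-6*y**2 + 6*y - 3)*exp(2*y)/4.
Then F(1) - F(0) = (-3*exp(2)/4) - (-3/4) = 3/4 - 3*exp(2)/4.

3/4 - 3*exp(2)/4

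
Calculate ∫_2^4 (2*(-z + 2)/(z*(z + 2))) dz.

Factor the denominator: z**2 + 2*z = (z + 2)z.
Partial fractions: 2*(-z + 2)/(z*(z + 2)) = -4/(z + 2) + 2/z.
An antiderivative is F(z) = 2*log(z) - 4*log(z + 2).
Then F(4) - F(2) = (-log(81)) - (-log(64)) = log(64/81).

log(64/81)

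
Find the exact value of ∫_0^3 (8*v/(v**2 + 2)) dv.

-4*log(2) + 4*log(11)

Let u = v**2 + 2, so du = 2*v dv. When v = 0, u = 2; when v = 3, u = 11.
The integral becomes 4·∫ 1/u du from 2 to 11, with antiderivative 4*log(u).
Back in v: F(v) = 4*log(v**2 + 2).
Then F(3) - F(0) = (4*log(11)) - (log(16)) = -4*log(2) + 4*log(11).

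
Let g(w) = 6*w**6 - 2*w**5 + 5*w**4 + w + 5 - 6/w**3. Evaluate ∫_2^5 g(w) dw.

45349809/700

By the power rule, an antiderivative is F(w) = 6*w**7/7 - w**6/3 + w**5 + w**2/2 + 5*w + 3/w**2.
Then F(5) - F(2) = (68164501/1050) - (11183/84) = 45349809/700.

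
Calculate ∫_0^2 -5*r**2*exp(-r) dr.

-10 + 50*exp(-2)

Integrate by parts twice (u = r^2, dv = -5*exp(-r) dr).
An antiderivative is F(r) = (5*r**2 + 10*r + 10)*exp(-r).
Then F(2) - F(0) = (50*exp(-2)) - (10) = -10 + 50*exp(-2).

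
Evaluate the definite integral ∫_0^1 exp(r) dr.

An antiderivative is F(r) = exp(r).
Then F(1) - F(0) = (E) - (1) = -1 + E.

-1 + E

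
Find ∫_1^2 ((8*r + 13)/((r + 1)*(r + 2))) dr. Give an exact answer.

Factor the denominator: r**2 + 3*r + 2 = (r + 2)(r + 1).
Partial fractions: (8*r + 13)/((r + 1)*(r + 2)) = 3/(r + 2) + 5/(r + 1).
An antiderivative is F(r) = 5*log(r + 1) + 3*log(r + 2).
Then F(2) - F(1) = (6*log(2) + 5*log(3)) - (3*log(3) + 5*log(2)) = log(18).

log(18)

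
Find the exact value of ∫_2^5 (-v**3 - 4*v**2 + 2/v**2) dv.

-6153/20

By the power rule, an antiderivative is F(v) = -v**4/4 - 4*v**3/3 - 2/v.
Then F(5) - F(2) = (-19399/60) - (-47/3) = -6153/20.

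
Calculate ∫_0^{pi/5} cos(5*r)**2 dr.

Use the identity cos^2(5*r) = (1 + cos(10*r))/2.
An antiderivative is F(r) = r/2 + sin(10*r)/20.
Then F(pi/5) - F(0) = (pi/10) - (0) = pi/10.

pi/10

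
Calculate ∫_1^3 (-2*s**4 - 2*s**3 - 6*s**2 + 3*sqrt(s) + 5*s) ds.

By the power rule, an antiderivative is F(s) = -2*s**5/5 - s**4/2 + 2*s**(3/2) - 2*s**3 + 5*s**2/2.
Then F(3) - F(1) = (-846/5 + 6*sqrt(3)) - (8/5) = -854/5 + 6*sqrt(3).

-854/5 + 6*sqrt(3)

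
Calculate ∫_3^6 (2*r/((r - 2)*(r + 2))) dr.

log(32/5)

Factor the denominator: r**2 - 4 = (r + 2)(r - 2).
Partial fractions: 2*r/((r - 2)*(r + 2)) = 1/(r + 2) + 1/(r - 2).
An antiderivative is F(r) = log(r - 2) + log(r + 2).
Then F(6) - F(3) = (log(32)) - (log(5)) = log(32/5).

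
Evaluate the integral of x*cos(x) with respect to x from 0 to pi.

-2

Integrate by parts once (u = x, dv = cos(x) dx).
An antiderivative is F(x) = x*sin(x) + cos(x).
Then F(pi) - F(0) = (-1) - (1) = -2.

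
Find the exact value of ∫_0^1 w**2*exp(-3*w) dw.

2/27 - 17*exp(-3)/27

Integrate by parts twice (u = w^2, dv = exp(-3*w) dw).
An antiderivative is F(w) = (-9*w**2 - 6*w - 2)*exp(-3*w)/27.
Then F(1) - F(0) = (-17*exp(-3)/27) - (-2/27) = 2/27 - 17*exp(-3)/27.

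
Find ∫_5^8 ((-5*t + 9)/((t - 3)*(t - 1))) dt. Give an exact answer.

-3*log(5) - 2*log(7) + 7*log(2)

Factor the denominator: t**2 - 4*t + 3 = (t - 1)(t - 3).
Partial fractions: (-5*t + 9)/((t - 3)*(t - 1)) = -2/(t - 1) - 3/(t - 3).
An antiderivative is F(t) = -3*log(t - 3) - 2*log(t - 1).
Then F(8) - F(5) = (-3*log(5) - 2*log(7)) - (-7*log(2)) = -3*log(5) - 2*log(7) + 7*log(2).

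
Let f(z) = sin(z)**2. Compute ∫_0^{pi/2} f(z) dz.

pi/4

Use the identity sin^2(z) = (1 - cos(2*z))/2.
An antiderivative is F(z) = z/2 - sin(2*z)/4.
Then F(pi/2) - F(0) = (pi/4) - (0) = pi/4.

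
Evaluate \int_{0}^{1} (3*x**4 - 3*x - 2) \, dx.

By the power rule, an antiderivative is F(x) = 3*x**5/5 - 3*x**2/2 - 2*x.
Then F(1) - F(0) = (-29/10) - (0) = -29/10.

-29/10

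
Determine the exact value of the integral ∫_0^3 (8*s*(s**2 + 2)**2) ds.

Let u = s**2 + 2, so du = 2*s ds. When s = 0, u = 2; when s = 3, u = 11.
The integral becomes 4·∫ u**2 du from 2 to 11, with antiderivative 4*u**3/3.
Back in s: F(s) = 4*(s**2 + 2)**3/3.
Then F(3) - F(0) = (5324/3) - (32/3) = 1764.

1764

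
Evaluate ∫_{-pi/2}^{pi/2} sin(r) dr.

An antiderivative is F(r) = -cos(r).
Then F(pi/2) - F(-pi/2) = (0) - (0) = 0.

0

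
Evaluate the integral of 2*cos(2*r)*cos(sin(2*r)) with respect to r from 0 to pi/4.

Let u = sin(2*r), so du = 2*cos(2*r) dr. When r = 0, u = 0; when r = pi/4, u = 1.
The integral becomes ∫ cos(u) du from 0 to 1, with antiderivative sin(u).
Back in r: F(r) = sin(sin(2*r)).
Then F(pi/4) - F(0) = (sin(1)) - (0) = sin(1).

sin(1)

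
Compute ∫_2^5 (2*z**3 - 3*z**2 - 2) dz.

363/2

By the power rule, an antiderivative is F(z) = z**4/2 - z**3 - 2*z.
Then F(5) - F(2) = (355/2) - (-4) = 363/2.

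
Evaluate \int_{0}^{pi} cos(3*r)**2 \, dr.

Use the identity cos^2(3*r) = (1 + cos(6*r))/2.
An antiderivative is F(r) = r/2 + sin(6*r)/12.
Then F(pi) - F(0) = (pi/2) - (0) = pi/2.

pi/2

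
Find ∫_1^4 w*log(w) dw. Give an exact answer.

Integrate by parts once (u = ln w, dv = w dw).
An antiderivative is F(w) = w**2*(2*log(w) - 1)/4.
Then F(4) - F(1) = (-4 + 16*log(2)) - (-1/4) = -15/4 + 16*log(2).

-15/4 + 16*log(2)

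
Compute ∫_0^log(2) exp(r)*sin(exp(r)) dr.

-cos(2) + cos(1)

Let u = exp(r), so du = exp(r) dr. When r = 0, u = 1; when r = log(2), u = 2.
The integral becomes ∫ sin(u) du from 1 to 2, with antiderivative -cos(u).
Back in r: F(r) = -cos(exp(r)).
Then F(log(2)) - F(0) = (-cos(2)) - (-cos(1)) = -cos(2) + cos(1).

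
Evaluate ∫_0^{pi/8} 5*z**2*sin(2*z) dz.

Integrate by parts twice (u = z^2, dv = 5*sin(2*z) dz).
An antiderivative is F(z) = -5*z**2*cos(2*z)/2 + 5*z*sin(2*z)/2 + 5*cos(2*z)/4.
Then F(pi/8) - F(0) = (5*sqrt(2)*(-pi**2 + 8*pi + 32)/256) - (5/4) = -5/4 - 5*sqrt(2)*pi**2/256 + 5*sqrt(2)*pi/32 + 5*sqrt(2)/8.

-5/4 - 5*sqrt(2)*pi**2/256 + 5*sqrt(2)*pi/32 + 5*sqrt(2)/8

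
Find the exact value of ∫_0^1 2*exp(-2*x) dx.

An antiderivative is F(x) = -exp(-2*x).
Then F(1) - F(0) = (-exp(-2)) - (-1) = 1 - exp(-2).

1 - exp(-2)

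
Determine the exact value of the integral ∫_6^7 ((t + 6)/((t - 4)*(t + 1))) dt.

Factor the denominator: t**2 - 3*t - 4 = (t + 1)(t - 4).
Partial fractions: (t + 6)/((t - 4)*(t + 1)) = -1/(t + 1) + 2/(t - 4).
An antiderivative is F(t) = 2*log(t - 4) - log(t + 1).
Then F(7) - F(6) = (log(9/8)) - (log(4/7)) = log(63/32).

log(63/32)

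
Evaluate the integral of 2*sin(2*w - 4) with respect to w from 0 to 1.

cos(4) - cos(2)

Let u = 2*w - 4, so du = 2 dw. When w = 0, u = -4; when w = 1, u = -2.
The integral becomes ∫ sin(u) du from -4 to -2, with antiderivative -cos(u).
Back in w: F(w) = -cos(2*w - 4).
Then F(1) - F(0) = (-cos(2)) - (-cos(4)) = cos(4) - cos(2).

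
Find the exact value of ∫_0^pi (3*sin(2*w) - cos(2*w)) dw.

0

An antiderivative is F(w) = -sin(2*w)/2 - 3*cos(2*w)/2.
Then F(pi) - F(0) = (-3/2) - (-3/2) = 0.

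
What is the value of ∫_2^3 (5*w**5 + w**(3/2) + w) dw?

By the power rule, an antiderivative is F(w) = 5*w**6/6 + 2*w**(5/2)/5 + w**2/2.
Then F(3) - F(2) = (18*sqrt(3)/5 + 612) - (8*sqrt(2)/5 + 166/3) = -8*sqrt(2)/5 + 18*sqrt(3)/5 + 1670/3.

-8*sqrt(2)/5 + 18*sqrt(3)/5 + 1670/3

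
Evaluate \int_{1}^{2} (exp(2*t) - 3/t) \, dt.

An antiderivative is F(t) = exp(2*t)/2 - 3*log(t).
Then F(2) - F(1) = (-log(8) + exp(4)/2) - (exp(2)/2) = -exp(2)/2 - log(8) + exp(4)/2.

-exp(2)/2 - log(8) + exp(4)/2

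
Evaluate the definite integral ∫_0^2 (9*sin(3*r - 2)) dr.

3*cos(2) - 3*cos(4)

Let u = 3*r - 2, so du = 3 dr. When r = 0, u = -2; when r = 2, u = 4.
The integral becomes 3·∫ sin(u) du from -2 to 4, with antiderivative -3*cos(u).
Back in r: F(r) = -3*cos(3*r - 2).
Then F(2) - F(0) = (-3*cos(4)) - (-3*cos(2)) = 3*cos(2) - 3*cos(4).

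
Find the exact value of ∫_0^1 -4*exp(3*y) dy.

An antiderivative is F(y) = -4*exp(3*y)/3.
Then F(1) - F(0) = (-4*exp(3)/3) - (-4/3) = 4/3 - 4*exp(3)/3.

4/3 - 4*exp(3)/3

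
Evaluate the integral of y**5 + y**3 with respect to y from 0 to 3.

By the power rule, an antiderivative is F(y) = y**6/6 + y**4/4.
Then F(3) - F(0) = (567/4) - (0) = 567/4.

567/4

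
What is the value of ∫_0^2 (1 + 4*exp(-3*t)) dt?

10/3 - 4*exp(-6)/3

An antiderivative is F(t) = t - 4*exp(-3*t)/3.
Then F(2) - F(0) = (2 - 4*exp(-6)/3) - (-4/3) = 10/3 - 4*exp(-6)/3.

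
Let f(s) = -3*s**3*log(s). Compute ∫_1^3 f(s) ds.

15 - 243*log(3)/4

Integrate by parts once (u = ln s, dv = -3*s**3 ds).
An antiderivative is F(s) = -3*s**4*(4*log(s) - 1)/16.
Then F(3) - F(1) = (243/16 - 243*log(3)/4) - (3/16) = 15 - 243*log(3)/4.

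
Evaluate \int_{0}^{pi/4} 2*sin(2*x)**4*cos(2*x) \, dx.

Let u = sin(2*x), so du = 2*cos(2*x) dx. When x = 0, u = 0; when x = pi/4, u = 1.
The integral becomes ∫ u**4 du from 0 to 1, with antiderivative u**5/5.
Back in x: F(x) = sin(2*x)**5/5.
Then F(pi/4) - F(0) = (1/5) - (0) = 1/5.

1/5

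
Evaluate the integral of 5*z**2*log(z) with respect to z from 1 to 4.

Integrate by parts once (u = ln z, dv = 5*z**2 dz).
An antiderivative is F(z) = 5*z**3*(3*log(z) - 1)/9.
Then F(4) - F(1) = (-320/9 + 640*log(2)/3) - (-5/9) = -35 + 640*log(2)/3.

-35 + 640*log(2)/3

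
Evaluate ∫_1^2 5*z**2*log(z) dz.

-35/9 + 40*log(2)/3

Integrate by parts once (u = ln z, dv = 5*z**2 dz).
An antiderivative is F(z) = 5*z**3*(3*log(z) - 1)/9.
Then F(2) - F(1) = (-40/9 + 40*log(2)/3) - (-5/9) = -35/9 + 40*log(2)/3.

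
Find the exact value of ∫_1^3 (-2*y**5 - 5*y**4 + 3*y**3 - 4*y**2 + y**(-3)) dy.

By the power rule, an antiderivative is F(y) = -y**6/3 - y**5 + 3*y**4/4 - 4*y**3/3 - 1/(2*y**2).
Then F(3) - F(1) = (-16607/36) - (-29/12) = -4130/9.

-4130/9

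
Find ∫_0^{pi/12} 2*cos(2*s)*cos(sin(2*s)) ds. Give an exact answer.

sin(1/2)

Let u = sin(2*s), so du = 2*cos(2*s) ds. When s = 0, u = 0; when s = pi/12, u = 1/2.
The integral becomes ∫ cos(u) du from 0 to 1/2, with antiderivative sin(u).
Back in s: F(s) = sin(sin(2*s)).
Then F(pi/12) - F(0) = (sin(1/2)) - (0) = sin(1/2).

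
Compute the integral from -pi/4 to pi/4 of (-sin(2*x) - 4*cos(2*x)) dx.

An antiderivative is F(x) = -2*sin(2*x) + cos(2*x)/2.
Then F(pi/4) - F(-pi/4) = (-2) - (2) = -4.

-4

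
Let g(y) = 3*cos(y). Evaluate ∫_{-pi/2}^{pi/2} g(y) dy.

6

An antiderivative is F(y) = 3*sin(y).
Then F(pi/2) - F(-pi/2) = (3) - (-3) = 6.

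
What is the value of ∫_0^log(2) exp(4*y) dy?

15/4

Let u = exp(y), so du = exp(y) dy. When y = 0, u = 1; when y = log(2), u = 2.
The integral becomes ∫ u**3 du from 1 to 2, with antiderivative u**4/4.
Back in y: F(y) = exp(4*y)/4.
Then F(log(2)) - F(0) = (4) - (1/4) = 15/4.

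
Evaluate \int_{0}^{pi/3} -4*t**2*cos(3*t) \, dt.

8*pi/27

Integrate by parts twice (u = t^2, dv = -4*cos(3*t) dt).
An antiderivative is F(t) = -4*t**2*sin(3*t)/3 - 8*t*cos(3*t)/9 + 8*sin(3*t)/27.
Then F(pi/3) - F(0) = (8*pi/27) - (0) = 8*pi/27.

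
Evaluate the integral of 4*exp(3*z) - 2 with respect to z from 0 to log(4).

An antiderivative is F(z) = 4*exp(3*z)/3 - 2*z.
Then F(log(4)) - F(0) = (256/3 - log(16)) - (4/3) = 84 - 4*log(2).

84 - 4*log(2)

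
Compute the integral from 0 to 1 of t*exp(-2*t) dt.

Integrate by parts once (u = t, dv = exp(-2*t) dt).
An antiderivative is F(t) = (-2*t - 1)*exp(-2*t)/4.
Then F(1) - F(0) = (-3*exp(-2)/4) - (-1/4) = (-3 + exp(2))*exp(-2)/4.

(-3 + exp(2))*exp(-2)/4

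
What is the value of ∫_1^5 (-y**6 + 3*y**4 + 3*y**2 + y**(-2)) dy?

By the power rule, an antiderivative is F(y) = -y**7/7 + 3*y**5/5 + y**3 - 1/y.
Then F(5) - F(1) = (-320632/35) - (16/35) = -320648/35.

-320648/35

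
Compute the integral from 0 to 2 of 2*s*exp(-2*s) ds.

(-5 + exp(4))*exp(-4)/2

Integrate by parts once (u = s, dv = 2*exp(-2*s) ds).
An antiderivative is F(s) = (-2*s - 1)*exp(-2*s)/2.
Then F(2) - F(0) = (-5*exp(-4)/2) - (-1/2) = (-5 + exp(4))*exp(-4)/2.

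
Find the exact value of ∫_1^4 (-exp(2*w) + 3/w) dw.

An antiderivative is F(w) = -exp(2*w)/2 + 3*log(w).
Then F(4) - F(1) = (-exp(8)/2 + log(64)) - (-exp(2)/2) = -exp(8)/2 + exp(2)/2 + log(64).

-exp(8)/2 + exp(2)/2 + log(64)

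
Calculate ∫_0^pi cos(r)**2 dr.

pi/2

Use the identity cos^2(r) = (1 + cos(2*r))/2.
An antiderivative is F(r) = r/2 + sin(2*r)/4.
Then F(pi) - F(0) = (pi/2) - (0) = pi/2.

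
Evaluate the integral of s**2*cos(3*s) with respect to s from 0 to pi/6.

Integrate by parts twice (u = s^2, dv = cos(3*s) ds).
An antiderivative is F(s) = s**2*sin(3*s)/3 + 2*s*cos(3*s)/9 - 2*sin(3*s)/27.
Then F(pi/6) - F(0) = (-2/27 + pi**2/108) - (0) = -2/27 + pi**2/108.

-2/27 + pi**2/108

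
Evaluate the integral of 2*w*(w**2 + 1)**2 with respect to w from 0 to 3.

Let u = w**2 + 1, so du = 2*w dw. When w = 0, u = 1; when w = 3, u = 10.
The integral becomes ∫ u**2 du from 1 to 10, with antiderivative u**3/3.
Back in w: F(w) = (w**2 + 1)**3/3.
Then F(3) - F(0) = (1000/3) - (1/3) = 333.

333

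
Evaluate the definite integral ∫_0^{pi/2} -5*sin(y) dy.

An antiderivative is F(y) = 5*cos(y).
Then F(pi/2) - F(0) = (0) - (5) = -5.

-5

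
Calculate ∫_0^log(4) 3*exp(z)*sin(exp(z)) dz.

3*cos(1) - 3*cos(4)

Let u = exp(z), so du = exp(z) dz. When z = 0, u = 1; when z = log(4), u = 4.
The integral becomes 3·∫ sin(u) du from 1 to 4, with antiderivative -3*cos(u).
Back in z: F(z) = -3*cos(exp(z)).
Then F(log(4)) - F(0) = (-3*cos(4)) - (-3*cos(1)) = 3*cos(1) - 3*cos(4).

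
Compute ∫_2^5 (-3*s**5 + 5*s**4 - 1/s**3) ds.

By the power rule, an antiderivative is F(s) = -s**6/2 + s**5 + 1/(2*s**2).
Then F(5) - F(2) = (-117187/25) - (1/8) = -937521/200.

-937521/200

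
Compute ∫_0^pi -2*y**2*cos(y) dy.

Integrate by parts twice (u = y^2, dv = -2*cos(y) dy).
An antiderivative is F(y) = -2*y**2*sin(y) - 4*y*cos(y) + 4*sin(y).
Then F(pi) - F(0) = (4*pi) - (0) = 4*pi.

4*pi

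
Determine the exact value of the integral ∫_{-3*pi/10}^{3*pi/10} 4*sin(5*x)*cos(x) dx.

0

Use the identity sin(5*x)cos(x) = [sin(6*x) + sin(4*x)]/2.
An antiderivative is F(x) = -cos(4*x)/2 - cos(6*x)/3.
Then F(3*pi/10) - F(-3*pi/10) = (1/24 + sqrt(5)/24) - (1/24 + sqrt(5)/24) = 0.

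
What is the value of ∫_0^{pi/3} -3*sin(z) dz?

An antiderivative is F(z) = 3*cos(z).
Then F(pi/3) - F(0) = (3/2) - (3) = -3/2.

-3/2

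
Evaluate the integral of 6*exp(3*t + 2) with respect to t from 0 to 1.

-2*(1 - exp(3))*exp(2)

Let u = 3*t + 2, so du = 3 dt. When t = 0, u = 2; when t = 1, u = 5.
The integral becomes 2·∫ exp(u) du from 2 to 5, with antiderivative 2*exp(u).
Back in t: F(t) = 2*exp(3*t + 2).
Then F(1) - F(0) = (2*exp(5)) - (2*exp(2)) = -2*(1 - exp(3))*exp(2).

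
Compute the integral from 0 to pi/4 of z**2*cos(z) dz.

Integrate by parts twice (u = z^2, dv = cos(z) dz).
An antiderivative is F(z) = z**2*sin(z) + 2*z*cos(z) - 2*sin(z).
Then F(pi/4) - F(0) = (sqrt(2)*(-32 + pi**2 + 8*pi)/32) - (0) = sqrt(2)*(-32 + pi**2 + 8*pi)/32.

sqrt(2)*(-32 + pi**2 + 8*pi)/32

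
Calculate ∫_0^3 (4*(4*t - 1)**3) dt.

3660

Let u = 4*t - 1, so du = 4 dt. When t = 0, u = -1; when t = 3, u = 11.
The integral becomes ∫ u**3 du from -1 to 11, with antiderivative u**4/4.
Back in t: F(t) = (4*t - 1)**4/4.
Then F(3) - F(0) = (14641/4) - (1/4) = 3660.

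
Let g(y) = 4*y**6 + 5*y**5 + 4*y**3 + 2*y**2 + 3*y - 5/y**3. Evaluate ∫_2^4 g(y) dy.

By the power rule, an antiderivative is F(y) = 4*y**7/7 + 5*y**6/6 + y**4 + 2*y**3/3 + 3*y**2/2 + 5/(2*y**2).
Then F(4) - F(2) = (2934051/224) - (25945/168) = 8698373/672.

8698373/672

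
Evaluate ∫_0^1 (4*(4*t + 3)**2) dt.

316/3

Let u = 4*t + 3, so du = 4 dt. When t = 0, u = 3; when t = 1, u = 7.
The integral becomes ∫ u**2 du from 3 to 7, with antiderivative u**3/3.
Back in t: F(t) = (4*t + 3)**3/3.
Then F(1) - F(0) = (343/3) - (9) = 316/3.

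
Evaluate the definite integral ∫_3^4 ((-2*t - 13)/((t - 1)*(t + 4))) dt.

Factor the denominator: t**2 + 3*t - 4 = (t + 4)(t - 1).
Partial fractions: (-2*t - 13)/((t - 1)*(t + 4)) = 1/(t + 4) - 3/(t - 1).
An antiderivative is F(t) = -3*log(t - 1) + log(t + 4).
Then F(4) - F(3) = (log(8/27)) - (log(7/8)) = -3*log(3) - log(7) + 6*log(2).

-3*log(3) - log(7) + 6*log(2)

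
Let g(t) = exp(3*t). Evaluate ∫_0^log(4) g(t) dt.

21

Let u = exp(t), so du = exp(t) dt. When t = 0, u = 1; when t = log(4), u = 4.
The integral becomes ∫ u**2 du from 1 to 4, with antiderivative u**3/3.
Back in t: F(t) = exp(3*t)/3.
Then F(log(4)) - F(0) = (64/3) - (1/3) = 21.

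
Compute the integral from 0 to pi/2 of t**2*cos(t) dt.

Integrate by parts twice (u = t^2, dv = cos(t) dt).
An antiderivative is F(t) = t**2*sin(t) + 2*t*cos(t) - 2*sin(t).
Then F(pi/2) - F(0) = (-2 + pi**2/4) - (0) = -2 + pi**2/4.

-2 + pi**2/4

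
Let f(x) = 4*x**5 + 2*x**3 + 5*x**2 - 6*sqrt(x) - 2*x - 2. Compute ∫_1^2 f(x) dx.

361/6 - 8*sqrt(2)

By the power rule, an antiderivative is F(x) = 2*x**6/3 + x**4/2 - 4*x**(3/2) + 5*x**3/3 - x**2 - 2*x.
Then F(2) - F(1) = (56 - 8*sqrt(2)) - (-25/6) = 361/6 - 8*sqrt(2).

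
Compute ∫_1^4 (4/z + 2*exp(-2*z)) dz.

-exp(-8) + exp(-2) + 8*log(2)

An antiderivative is F(z) = 4*log(z) - exp(-2*z).
Then F(4) - F(1) = (-exp(-8) + 8*log(2)) - (-exp(-2)) = -exp(-8) + exp(-2) + 8*log(2).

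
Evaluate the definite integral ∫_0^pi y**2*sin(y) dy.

-4 + pi**2

Integrate by parts twice (u = y^2, dv = sin(y) dy).
An antiderivative is F(y) = -y**2*cos(y) + 2*y*sin(y) + 2*cos(y).
Then F(pi) - F(0) = (-2 + pi**2) - (2) = -4 + pi**2.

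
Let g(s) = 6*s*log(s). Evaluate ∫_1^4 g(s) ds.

Integrate by parts once (u = ln s, dv = 6*s ds).
An antiderivative is F(s) = 3*s**2*(2*log(s) - 1)/2.
Then F(4) - F(1) = (-24 + 96*log(2)) - (-3/2) = -45/2 + 96*log(2).

-45/2 + 96*log(2)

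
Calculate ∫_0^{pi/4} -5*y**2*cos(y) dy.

5*sqrt(2)*(-8*pi - pi**2 + 32)/32

Integrate by parts twice (u = y^2, dv = -5*cos(y) dy).
An antiderivative is F(y) = -5*y**2*sin(y) - 10*y*cos(y) + 10*sin(y).
Then F(pi/4) - F(0) = (5*sqrt(2)*(-8*pi - pi**2 + 32)/32) - (0) = 5*sqrt(2)*(-8*pi - pi**2 + 32)/32.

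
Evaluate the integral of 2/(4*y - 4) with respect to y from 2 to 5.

An antiderivative is F(y) = log(4*y - 4)/2.
Then F(5) - F(2) = (log(4)) - (log(2)) = log(2).

log(2)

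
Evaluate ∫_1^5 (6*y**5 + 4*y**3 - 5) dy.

By the power rule, an antiderivative is F(y) = y**6 + y**4 - 5*y.
Then F(5) - F(1) = (16225) - (-3) = 16228.

16228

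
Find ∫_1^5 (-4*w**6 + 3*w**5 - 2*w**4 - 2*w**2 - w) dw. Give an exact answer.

-4008328/105

By the power rule, an antiderivative is F(w) = -4*w**7/7 + w**6/2 - 2*w**5/5 - 2*w**3/3 - w**2/2.
Then F(5) - F(1) = (-801700/21) - (-172/105) = -4008328/105.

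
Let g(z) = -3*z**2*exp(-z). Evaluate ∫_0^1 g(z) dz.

Integrate by parts twice (u = z^2, dv = -3*exp(-z) dz).
An antiderivative is F(z) = (3*z**2 + 6*z + 6)*exp(-z).
Then F(1) - F(0) = (15*exp(-1)) - (6) = -6 + 15*exp(-1).

-6 + 15*exp(-1)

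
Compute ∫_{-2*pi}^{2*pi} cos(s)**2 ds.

2*pi

Use the identity cos^2(s) = (1 + cos(2*s))/2.
An antiderivative is F(s) = s/2 + sin(2*s)/4.
Then F(2*pi) - F(-2*pi) = (pi) - (-pi) = 2*pi.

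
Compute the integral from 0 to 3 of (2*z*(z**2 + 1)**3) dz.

9999/4

Let u = z**2 + 1, so du = 2*z dz. When z = 0, u = 1; when z = 3, u = 10.
The integral becomes ∫ u**3 du from 1 to 10, with antiderivative u**4/4.
Back in z: F(z) = (z**2 + 1)**4/4.
Then F(3) - F(0) = (2500) - (1/4) = 9999/4.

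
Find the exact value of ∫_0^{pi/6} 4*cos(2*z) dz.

An antiderivative is F(z) = 2*sin(2*z).
Then F(pi/6) - F(0) = (sqrt(3)) - (0) = sqrt(3).

sqrt(3)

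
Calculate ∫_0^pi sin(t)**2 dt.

Use the identity sin^2(t) = (1 - cos(2*t))/2.
An antiderivative is F(t) = t/2 - sin(2*t)/4.
Then F(pi) - F(0) = (pi/2) - (0) = pi/2.

pi/2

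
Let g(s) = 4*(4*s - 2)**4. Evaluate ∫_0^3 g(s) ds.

100032/5

Let u = 4*s - 2, so du = 4 ds. When s = 0, u = -2; when s = 3, u = 10.
The integral becomes ∫ u**4 du from -2 to 10, with antiderivative u**5/5.
Back in s: F(s) = (4*s - 2)**5/5.
Then F(3) - F(0) = (20000) - (-32/5) = 100032/5.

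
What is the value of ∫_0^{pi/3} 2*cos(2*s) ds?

sqrt(3)/2

An antiderivative is F(s) = sin(2*s).
Then F(pi/3) - F(0) = (sqrt(3)/2) - (0) = sqrt(3)/2.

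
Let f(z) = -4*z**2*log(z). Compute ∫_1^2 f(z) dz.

Integrate by parts once (u = ln z, dv = -4*z**2 dz).
An antiderivative is F(z) = -4*z**3*(3*log(z) - 1)/9.
Then F(2) - F(1) = (32/9 - 32*log(2)/3) - (4/9) = 28/9 - 32*log(2)/3.

28/9 - 32*log(2)/3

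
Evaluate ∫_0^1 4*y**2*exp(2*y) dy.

-1 + exp(2)

Integrate by parts twice (u = y^2, dv = 4*exp(2*y) dy).
An antiderivative is F(y) = (2*y**2 - 2*y + 1)*exp(2*y).
Then F(1) - F(0) = (exp(2)) - (1) = -1 + exp(2).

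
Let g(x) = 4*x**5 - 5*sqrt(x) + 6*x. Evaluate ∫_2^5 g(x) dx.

By the power rule, an antiderivative is F(x) = 2*x**6/3 - 10*x**(3/2)/3 + 3*x**2.
Then F(5) - F(2) = (31475/3 - 50*sqrt(5)/3) - (164/3 - 20*sqrt(2)/3) = -50*sqrt(5)/3 + 20*sqrt(2)/3 + 10437.

-50*sqrt(5)/3 + 20*sqrt(2)/3 + 10437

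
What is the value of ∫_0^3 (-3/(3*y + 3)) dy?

An antiderivative is F(y) = -log(3*y + 3).
Then F(3) - F(0) = (-log(12)) - (-log(3)) = -log(4).

-log(4)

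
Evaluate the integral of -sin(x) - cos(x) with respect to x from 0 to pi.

-2

An antiderivative is F(x) = -sin(x) + cos(x).
Then F(pi) - F(0) = (-1) - (1) = -2.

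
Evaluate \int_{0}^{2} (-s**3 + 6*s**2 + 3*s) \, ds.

By the power rule, an antiderivative is F(s) = -s**4/4 + 2*s**3 + 3*s**2/2.
Then F(2) - F(0) = (18) - (0) = 18.

18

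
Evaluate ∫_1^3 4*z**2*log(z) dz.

-104/9 + 36*log(3)

Integrate by parts once (u = ln z, dv = 4*z**2 dz).
An antiderivative is F(z) = 4*z**3*(3*log(z) - 1)/9.
Then F(3) - F(1) = (-12 + 36*log(3)) - (-4/9) = -104/9 + 36*log(3).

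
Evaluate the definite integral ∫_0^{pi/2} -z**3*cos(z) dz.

-6 - pi**3/8 + 3*pi

Integrate by parts 3 times (u = z^3, dv = -cos(z) dz).
An antiderivative is F(z) = -z**3*sin(z) - 3*z**2*cos(z) + 6*z*sin(z) + 6*cos(z).
Then F(pi/2) - F(0) = (pi*(24 - pi**2)/8) - (6) = -6 - pi**3/8 + 3*pi.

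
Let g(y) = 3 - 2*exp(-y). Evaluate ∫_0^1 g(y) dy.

2*exp(-1) + 1

An antiderivative is F(y) = 3*y + 2*exp(-y).
Then F(1) - F(0) = (2*exp(-1) + 3) - (2) = 2*exp(-1) + 1.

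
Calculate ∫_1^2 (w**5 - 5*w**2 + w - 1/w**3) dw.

By the power rule, an antiderivative is F(w) = w**6/6 - 5*w**3/3 + w**2/2 + 1/(2*w**2).
Then F(2) - F(1) = (-13/24) - (-1/2) = -1/24.

-1/24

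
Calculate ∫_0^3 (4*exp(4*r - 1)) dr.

-(1 - exp(12))*exp(-1)

Let u = 4*r - 1, so du = 4 dr. When r = 0, u = -1; when r = 3, u = 11.
The integral becomes ∫ exp(u) du from -1 to 11, with antiderivative exp(u).
Back in r: F(r) = exp(4*r - 1).
Then F(3) - F(0) = (exp(11)) - (exp(-1)) = -(1 - exp(12))*exp(-1).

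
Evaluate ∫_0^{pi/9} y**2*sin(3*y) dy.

-1/27 - pi**2/486 + sqrt(3)*pi/81

Integrate by parts twice (u = y^2, dv = sin(3*y) dy).
An antiderivative is F(y) = -y**2*cos(3*y)/3 + 2*y*sin(3*y)/9 + 2*cos(3*y)/27.
Then F(pi/9) - F(0) = (-pi**2/486 + 1/27 + sqrt(3)*pi/81) - (2/27) = -1/27 - pi**2/486 + sqrt(3)*pi/81.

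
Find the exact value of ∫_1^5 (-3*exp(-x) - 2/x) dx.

An antiderivative is F(x) = -2*log(x) + 3*exp(-x).
Then F(5) - F(1) = (-2*log(5) + 3*exp(-5)) - (3*exp(-1)) = -2*log(5) - 3*exp(-1) + 3*exp(-5).

-2*log(5) - 3*exp(-1) + 3*exp(-5)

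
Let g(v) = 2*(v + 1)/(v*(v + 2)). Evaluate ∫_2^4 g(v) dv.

Factor the denominator: v**2 + 2*v = (v + 2)v.
Partial fractions: 2*(v + 1)/(v*(v + 2)) = 1/(v + 2) + 1/v.
An antiderivative is F(v) = log(v) + log(v + 2).
Then F(4) - F(2) = (log(24)) - (log(8)) = log(3).

log(3)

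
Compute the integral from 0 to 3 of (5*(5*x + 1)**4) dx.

209715

Let u = 5*x + 1, so du = 5 dx. When x = 0, u = 1; when x = 3, u = 16.
The integral becomes ∫ u**4 du from 1 to 16, with antiderivative u**5/5.
Back in x: F(x) = (5*x + 1)**5/5.
Then F(3) - F(0) = (1048576/5) - (1/5) = 209715.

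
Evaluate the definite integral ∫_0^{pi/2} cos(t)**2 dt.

pi/4

Use the identity cos^2(t) = (1 + cos(2*t))/2.
An antiderivative is F(t) = t/2 + sin(2*t)/4.
Then F(pi/2) - F(0) = (pi/4) - (0) = pi/4.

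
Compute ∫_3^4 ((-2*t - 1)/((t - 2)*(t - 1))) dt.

Factor the denominator: t**2 - 3*t + 2 = (t - 1)(t - 2).
Partial fractions: (-2*t - 1)/((t - 2)*(t - 1)) = 3/(t - 1) - 5/(t - 2).
An antiderivative is F(t) = -5*log(t - 2) + 3*log(t - 1).
Then F(4) - F(3) = (log(27/32)) - (log(8)) = -8*log(2) + 3*log(3).

-8*log(2) + 3*log(3)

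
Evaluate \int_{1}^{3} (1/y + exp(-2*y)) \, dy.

-exp(-6)/2 + exp(-2)/2 + log(3)

An antiderivative is F(y) = log(y) - exp(-2*y)/2.
Then F(3) - F(1) = (-exp(-6)/2 + log(3)) - (-exp(-2)/2) = -exp(-6)/2 + exp(-2)/2 + log(3).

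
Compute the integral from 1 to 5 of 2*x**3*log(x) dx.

-78 + 625*log(5)/2

Integrate by parts once (u = ln x, dv = 2*x**3 dx).
An antiderivative is F(x) = x**4*(4*log(x) - 1)/8.
Then F(5) - F(1) = (-625/8 + 625*log(5)/2) - (-1/8) = -78 + 625*log(5)/2.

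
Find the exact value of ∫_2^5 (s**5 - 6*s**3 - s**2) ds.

1641

By the power rule, an antiderivative is F(s) = s**6/6 - 3*s**4/2 - s**3/3.
Then F(5) - F(2) = (1625) - (-16) = 1641.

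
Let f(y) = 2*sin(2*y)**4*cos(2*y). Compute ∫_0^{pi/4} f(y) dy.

Let u = sin(2*y), so du = 2*cos(2*y) dy. When y = 0, u = 0; when y = pi/4, u = 1.
The integral becomes ∫ u**4 du from 0 to 1, with antiderivative u**5/5.
Back in y: F(y) = sin(2*y)**5/5.
Then F(pi/4) - F(0) = (1/5) - (0) = 1/5.

1/5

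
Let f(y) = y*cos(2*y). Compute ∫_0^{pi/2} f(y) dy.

-1/2

Integrate by parts once (u = y, dv = cos(2*y) dy).
An antiderivative is F(y) = y*sin(2*y)/2 + cos(2*y)/4.
Then F(pi/2) - F(0) = (-1/4) - (1/4) = -1/2.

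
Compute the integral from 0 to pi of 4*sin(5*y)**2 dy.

Use the identity sin^2(5*y) = (1 - cos(10*y))/2.
An antiderivative is F(y) = 2*y - sin(10*y)/5.
Then F(pi) - F(0) = (2*pi) - (0) = 2*pi.

2*pi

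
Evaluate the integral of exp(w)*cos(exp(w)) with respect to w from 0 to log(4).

Let u = exp(w), so du = exp(w) dw. When w = 0, u = 1; when w = log(4), u = 4.
The integral becomes ∫ cos(u) du from 1 to 4, with antiderivative sin(u).
Back in w: F(w) = sin(exp(w)).
Then F(log(4)) - F(0) = (sin(4)) - (sin(1)) = -sin(1) + sin(4).

-sin(1) + sin(4)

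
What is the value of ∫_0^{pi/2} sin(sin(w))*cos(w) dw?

Let u = sin(w), so du = cos(w) dw. When w = 0, u = 0; when w = pi/2, u = 1.
The integral becomes ∫ sin(u) du from 0 to 1, with antiderivative -cos(u).
Back in w: F(w) = -cos(sin(w)).
Then F(pi/2) - F(0) = (-cos(1)) - (-1) = 1 - cos(1).

1 - cos(1)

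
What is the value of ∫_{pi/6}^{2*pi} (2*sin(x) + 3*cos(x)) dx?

An antiderivative is F(x) = 3*sin(x) - 2*cos(x).
Then F(2*pi) - F(pi/6) = (-2) - (3/2 - sqrt(3)) = -7/2 + sqrt(3).

-7/2 + sqrt(3)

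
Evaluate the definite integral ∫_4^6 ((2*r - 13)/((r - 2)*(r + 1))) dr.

-5*log(5) - 3*log(2) + 5*log(7)

Factor the denominator: r**2 - r - 2 = (r + 1)(r - 2).
Partial fractions: (2*r - 13)/((r - 2)*(r + 1)) = 5/(r + 1) - 3/(r - 2).
An antiderivative is F(r) = -3*log(r - 2) + 5*log(r + 1).
Then F(6) - F(4) = (-6*log(2) + 5*log(7)) - (-3*log(2) + 5*log(5)) = -5*log(5) - 3*log(2) + 5*log(7).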